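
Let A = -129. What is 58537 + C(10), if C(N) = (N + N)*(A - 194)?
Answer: 52077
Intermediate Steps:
C(N) = -646*N (C(N) = (N + N)*(-129 - 194) = (2*N)*(-323) = -646*N)
58537 + C(10) = 58537 - 646*10 = 58537 - 6460 = 52077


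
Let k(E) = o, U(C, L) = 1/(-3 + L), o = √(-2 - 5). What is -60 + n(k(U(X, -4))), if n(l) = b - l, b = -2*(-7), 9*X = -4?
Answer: -46 - I*√7 ≈ -46.0 - 2.6458*I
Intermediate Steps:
X = -4/9 (X = (⅑)*(-4) = -4/9 ≈ -0.44444)
b = 14
o = I*√7 (o = √(-7) = I*√7 ≈ 2.6458*I)
k(E) = I*√7
n(l) = 14 - l
-60 + n(k(U(X, -4))) = -60 + (14 - I*√7) = -46 - I*√7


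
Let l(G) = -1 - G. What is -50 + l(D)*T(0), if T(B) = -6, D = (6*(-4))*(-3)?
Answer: 388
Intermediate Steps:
D = 72 (D = -24*(-3) = 72)
-50 + l(D)*T(0) = -50 + (-1 - 1*72)*(-6) = -50 + (-1 - 72)*(-6) = -50 - 73*(-6) = -50 + 438 = 388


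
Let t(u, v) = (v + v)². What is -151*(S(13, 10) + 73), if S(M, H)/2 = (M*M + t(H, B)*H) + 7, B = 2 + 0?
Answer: -112495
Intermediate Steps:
B = 2
t(u, v) = 4*v² (t(u, v) = (2*v)² = 4*v²)
S(M, H) = 14 + 2*M² + 32*H (S(M, H) = 2*((M*M + (4*2²)*H) + 7) = 2*((M² + (4*4)*H) + 7) = 2*((M² + 16*H) + 7) = 2*(7 + M² + 16*H) = 14 + 2*M² + 32*H)
-151*(S(13, 10) + 73) = -151*((14 + 2*13² + 32*10) + 73) = -151*((14 + 2*169 + 320) + 73) = -151*((14 + 338 + 320) + 73) = -151*(672 + 73) = -151*745 = -112495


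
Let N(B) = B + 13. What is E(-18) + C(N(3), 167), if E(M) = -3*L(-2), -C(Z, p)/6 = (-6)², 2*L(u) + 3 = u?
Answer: -417/2 ≈ -208.50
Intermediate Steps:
N(B) = 13 + B
L(u) = -3/2 + u/2
C(Z, p) = -216 (C(Z, p) = -6*(-6)² = -6*36 = -216)
E(M) = 15/2 (E(M) = -3*(-3/2 + (½)*(-2)) = -3*(-3/2 - 1) = -3*(-5/2) = 15/2)
E(-18) + C(N(3), 167) = 15/2 - 216 = -417/2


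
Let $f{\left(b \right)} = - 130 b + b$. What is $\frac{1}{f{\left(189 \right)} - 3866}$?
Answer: $- \frac{1}{28247} \approx -3.5402 \cdot 10^{-5}$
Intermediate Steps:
$f{\left(b \right)} = - 129 b$
$\frac{1}{f{\left(189 \right)} - 3866} = \frac{1}{\left(-129\right) 189 - 3866} = \frac{1}{-24381 - 3866} = \frac{1}{-28247} = - \frac{1}{28247}$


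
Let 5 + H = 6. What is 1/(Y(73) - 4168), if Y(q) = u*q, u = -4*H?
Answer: -1/4460 ≈ -0.00022422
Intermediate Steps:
H = 1 (H = -5 + 6 = 1)
u = -4 (u = -4*1 = -4)
Y(q) = -4*q
1/(Y(73) - 4168) = 1/(-4*73 - 4168) = 1/(-292 - 4168) = 1/(-4460) = -1/4460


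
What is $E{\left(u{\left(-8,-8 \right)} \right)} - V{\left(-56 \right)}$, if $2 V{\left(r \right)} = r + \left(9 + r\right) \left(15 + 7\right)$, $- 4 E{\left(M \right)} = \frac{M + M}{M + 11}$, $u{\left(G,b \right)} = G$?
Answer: $\frac{1639}{3} \approx 546.33$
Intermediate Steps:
$E{\left(M \right)} = - \frac{M}{2 \left(11 + M\right)}$ ($E{\left(M \right)} = - \frac{\left(M + M\right) \frac{1}{M + 11}}{4} = - \frac{2 M \frac{1}{11 + M}}{4} = - \frac{M}{2 \left(11 + M\right)}$)
$V{\left(r \right)} = 99 + \frac{23 r}{2}$ ($V{\left(r \right)} = \frac{r + \left(9 + r\right) \left(15 + 7\right)}{2} = \frac{r + \left(9 + r\right) 22}{2} = \frac{r + \left(198 + 22 r\right)}{2} = \frac{198 + 23 r}{2} = 99 + \frac{23 r}{2}$)
$E{\left(u{\left(-8,-8 \right)} \right)} - V{\left(-56 \right)} = \left(-1\right) \left(-8\right) \frac{1}{22 + 2 \left(-8\right)} - \left(99 + \frac{23}{2} \left(-56\right)\right) = \left(-1\right) \left(-8\right) \frac{1}{22 - 16} - \left(99 - 644\right) = \left(-1\right) \left(-8\right) \frac{1}{6} - -545 = \left(-1\right) \left(-8\right) \frac{1}{6} + 545 = \frac{4}{3} + 545 = \frac{1639}{3}$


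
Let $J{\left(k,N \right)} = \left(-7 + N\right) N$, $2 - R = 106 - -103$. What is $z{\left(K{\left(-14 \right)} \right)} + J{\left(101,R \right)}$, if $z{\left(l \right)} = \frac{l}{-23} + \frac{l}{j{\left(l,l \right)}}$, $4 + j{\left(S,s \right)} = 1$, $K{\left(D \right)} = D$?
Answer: $\frac{3056926}{69} \approx 44303.0$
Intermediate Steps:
$j{\left(S,s \right)} = -3$ ($j{\left(S,s \right)} = -4 + 1 = -3$)
$R = -207$ ($R = 2 - \left(106 - -103\right) = 2 - \left(106 + 103\right) = 2 - 209 = -207$)
$J{\left(k,N \right)} = N \left(-7 + N\right)$
$z{\left(l \right)} = - \frac{26 l}{69}$ ($z{\left(l \right)} = \frac{l}{-23} + \frac{l}{-3} = l \left(- \frac{1}{23}\right) + l \left(- \frac{1}{3}\right) = - \frac{l}{23} - \frac{l}{3} = - \frac{26 l}{69}$)
$z{\left(K{\left(-14 \right)} \right)} + J{\left(101,R \right)} = \left(- \frac{26}{69}\right) \left(-14\right) - 207 \left(-7 - 207\right) = \frac{364}{69} - -44298 = \frac{364}{69} + 44298 = \frac{3056926}{69}$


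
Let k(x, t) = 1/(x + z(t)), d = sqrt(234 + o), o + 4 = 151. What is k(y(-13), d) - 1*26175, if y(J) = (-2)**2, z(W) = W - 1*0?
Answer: -9553879/365 + sqrt(381)/365 ≈ -26175.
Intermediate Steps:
o = 147 (o = -4 + 151 = 147)
d = sqrt(381) (d = sqrt(234 + 147) = sqrt(381) ≈ 19.519)
z(W) = W (z(W) = W + 0 = W)
y(J) = 4
k(x, t) = 1/(t + x) (k(x, t) = 1/(x + t) = 1/(t + x))
k(y(-13), d) - 1*26175 = 1/(sqrt(381) + 4) - 1*26175 = 1/(4 + sqrt(381)) - 26175 = -26175 + 1/(4 + sqrt(381))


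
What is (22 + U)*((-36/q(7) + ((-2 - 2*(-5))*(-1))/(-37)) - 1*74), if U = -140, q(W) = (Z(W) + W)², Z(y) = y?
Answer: 15824154/1813 ≈ 8728.2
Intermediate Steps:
q(W) = 4*W² (q(W) = (W + W)² = (2*W)² = 4*W²)
(22 + U)*((-36/q(7) + ((-2 - 2*(-5))*(-1))/(-37)) - 1*74) = (22 - 140)*((-36/(4*7²) + ((-2 - 2*(-5))*(-1))/(-37)) - 1*74) = -118*((-36/(4*49) + ((-2 + 10)*(-1))*(-1/37)) - 74) = -118*((-36/196 + (8*(-1))*(-1/37)) - 74) = -118*((-36*1/196 - 8*(-1/37)) - 74) = -118*((-9/49 + 8/37) - 74) = -118*(59/1813 - 74) = -118*(-134103/1813) = 15824154/1813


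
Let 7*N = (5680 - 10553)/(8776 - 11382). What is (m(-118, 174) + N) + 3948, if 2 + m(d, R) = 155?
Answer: 74815315/18242 ≈ 4101.3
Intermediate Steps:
m(d, R) = 153 (m(d, R) = -2 + 155 = 153)
N = 4873/18242 (N = ((5680 - 10553)/(8776 - 11382))/7 = (-4873/(-2606))/7 = (-4873*(-1/2606))/7 = (⅐)*(4873/2606) = 4873/18242 ≈ 0.26713)
(m(-118, 174) + N) + 3948 = (153 + 4873/18242) + 3948 = 2795899/18242 + 3948 = 74815315/18242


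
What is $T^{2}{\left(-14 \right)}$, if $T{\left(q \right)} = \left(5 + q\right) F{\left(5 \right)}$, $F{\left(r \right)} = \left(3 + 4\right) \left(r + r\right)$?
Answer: $396900$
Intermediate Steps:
$F{\left(r \right)} = 14 r$ ($F{\left(r \right)} = 7 \cdot 2 r = 14 r$)
$T{\left(q \right)} = 350 + 70 q$ ($T{\left(q \right)} = \left(5 + q\right) 14 \cdot 5 = \left(5 + q\right) 70 = 350 + 70 q$)
$T^{2}{\left(-14 \right)} = \left(350 + 70 \left(-14\right)\right)^{2} = \left(350 - 980\right)^{2} = \left(-630\right)^{2} = 396900$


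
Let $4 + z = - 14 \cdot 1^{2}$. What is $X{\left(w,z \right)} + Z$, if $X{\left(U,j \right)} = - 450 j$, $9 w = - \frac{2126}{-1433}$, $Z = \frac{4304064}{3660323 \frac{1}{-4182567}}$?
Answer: $- \frac{17972387435988}{3660323} \approx -4.9101 \cdot 10^{6}$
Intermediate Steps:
$Z = - \frac{18002036052288}{3660323}$ ($Z = \frac{4304064}{3660323 \left(- \frac{1}{4182567}\right)} = \frac{4304064}{- \frac{3660323}{4182567}} = 4304064 \left(- \frac{4182567}{3660323}\right) = - \frac{18002036052288}{3660323} \approx -4.9182 \cdot 10^{6}$)
$z = -18$ ($z = -4 - 14 \cdot 1^{2} = -4 - 14 = -18$)
$w = \frac{2126}{12897}$ ($w = \frac{\left(-2126\right) \frac{1}{-1433}}{9} = \frac{\left(-2126\right) \left(- \frac{1}{1433}\right)}{9} = \frac{1}{9} \cdot \frac{2126}{1433} = \frac{2126}{12897} \approx 0.16484$)
$X{\left(w,z \right)} + Z = \left(-450\right) \left(-18\right) - \frac{18002036052288}{3660323} = 8100 - \frac{18002036052288}{3660323} = - \frac{17972387435988}{3660323}$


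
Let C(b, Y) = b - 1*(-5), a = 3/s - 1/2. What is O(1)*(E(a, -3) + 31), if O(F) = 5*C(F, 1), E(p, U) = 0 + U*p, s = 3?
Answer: 885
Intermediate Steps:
a = 1/2 (a = 3/3 - 1/2 = 3*(1/3) - 1*1/2 = 1 - 1/2 = 1/2 ≈ 0.50000)
E(p, U) = U*p
C(b, Y) = 5 + b (C(b, Y) = b + 5 = 5 + b)
O(F) = 25 + 5*F (O(F) = 5*(5 + F) = 25 + 5*F)
O(1)*(E(a, -3) + 31) = (25 + 5*1)*(-3*1/2 + 31) = (25 + 5)*(-3/2 + 31) = 30*(59/2) = 885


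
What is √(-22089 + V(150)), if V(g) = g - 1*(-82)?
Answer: I*√21857 ≈ 147.84*I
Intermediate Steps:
V(g) = 82 + g (V(g) = g + 82 = 82 + g)
√(-22089 + V(150)) = √(-22089 + (82 + 150)) = √(-22089 + 232) = √(-21857) = I*√21857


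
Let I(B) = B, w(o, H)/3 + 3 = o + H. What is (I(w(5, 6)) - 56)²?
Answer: 1024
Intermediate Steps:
w(o, H) = -9 + 3*H + 3*o (w(o, H) = -9 + 3*(o + H) = -9 + 3*(H + o) = -9 + (3*H + 3*o) = -9 + 3*H + 3*o)
(I(w(5, 6)) - 56)² = ((-9 + 3*6 + 3*5) - 56)² = ((-9 + 18 + 15) - 56)² = (24 - 56)² = (-32)² = 1024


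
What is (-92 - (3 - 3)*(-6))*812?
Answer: -74704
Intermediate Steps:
(-92 - (3 - 3)*(-6))*812 = (-92 - 0*(-6))*812 = (-92 - 1*0)*812 = (-92 + 0)*812 = -92*812 = -74704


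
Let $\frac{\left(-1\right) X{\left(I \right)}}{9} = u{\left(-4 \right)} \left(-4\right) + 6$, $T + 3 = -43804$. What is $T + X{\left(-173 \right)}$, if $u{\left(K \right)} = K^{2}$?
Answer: $-43285$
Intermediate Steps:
$T = -43807$ ($T = -3 - 43804 = -43807$)
$X{\left(I \right)} = 522$ ($X{\left(I \right)} = - 9 \left(\left(-4\right)^{2} \left(-4\right) + 6\right) = - 9 \left(16 \left(-4\right) + 6\right) = - 9 \left(-64 + 6\right) = \left(-9\right) \left(-58\right) = 522$)
$T + X{\left(-173 \right)} = -43807 + 522 = -43285$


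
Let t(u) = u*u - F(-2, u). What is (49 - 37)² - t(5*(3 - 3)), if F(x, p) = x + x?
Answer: 140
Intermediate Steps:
F(x, p) = 2*x
t(u) = 4 + u² (t(u) = u*u - 2*(-2) = u² - 1*(-4) = u² + 4 = 4 + u²)
(49 - 37)² - t(5*(3 - 3)) = (49 - 37)² - (4 + (5*(3 - 3))²) = 12² - (4 + (5*0)²) = 144 - (4 + 0²) = 144 - (4 + 0) = 144 - 1*4 = 144 - 4 = 140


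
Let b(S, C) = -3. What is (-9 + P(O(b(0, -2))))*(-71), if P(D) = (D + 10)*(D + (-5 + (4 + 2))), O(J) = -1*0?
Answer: -71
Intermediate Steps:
O(J) = 0
P(D) = (1 + D)*(10 + D) (P(D) = (10 + D)*(D + (-5 + 6)) = (10 + D)*(D + 1) = (10 + D)*(1 + D) = (1 + D)*(10 + D))
(-9 + P(O(b(0, -2))))*(-71) = (-9 + (10 + 0² + 11*0))*(-71) = (-9 + (10 + 0 + 0))*(-71) = (-9 + 10)*(-71) = 1*(-71) = -71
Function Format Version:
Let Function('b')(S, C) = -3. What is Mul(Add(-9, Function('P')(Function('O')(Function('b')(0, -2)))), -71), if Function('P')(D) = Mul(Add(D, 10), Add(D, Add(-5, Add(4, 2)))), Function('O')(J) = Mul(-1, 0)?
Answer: -71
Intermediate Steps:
Function('O')(J) = 0
Function('P')(D) = Mul(Add(1, D), Add(10, D)) (Function('P')(D) = Mul(Add(10, D), Add(D, Add(-5, 6))) = Mul(Add(10, D), Add(D, 1)) = Mul(Add(10, D), Add(1, D)) = Mul(Add(1, D), Add(10, D)))
Mul(Add(-9, Function('P')(Function('O')(Function('b')(0, -2)))), -71) = Mul(Add(-9, Add(10, Pow(0, 2), Mul(11, 0))), -71) = Mul(Add(-9, Add(10, 0, 0)), -71) = Mul(Add(-9, 10), -71) = Mul(1, -71) = -71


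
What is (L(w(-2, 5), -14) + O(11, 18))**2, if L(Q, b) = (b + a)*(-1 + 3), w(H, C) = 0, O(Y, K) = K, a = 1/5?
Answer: 2304/25 ≈ 92.160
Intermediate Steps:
a = 1/5 ≈ 0.20000
L(Q, b) = 2/5 + 2*b (L(Q, b) = (b + 1/5)*(-1 + 3) = (1/5 + b)*2 = 2/5 + 2*b)
(L(w(-2, 5), -14) + O(11, 18))**2 = ((2/5 + 2*(-14)) + 18)**2 = ((2/5 - 28) + 18)**2 = (-138/5 + 18)**2 = (-48/5)**2 = 2304/25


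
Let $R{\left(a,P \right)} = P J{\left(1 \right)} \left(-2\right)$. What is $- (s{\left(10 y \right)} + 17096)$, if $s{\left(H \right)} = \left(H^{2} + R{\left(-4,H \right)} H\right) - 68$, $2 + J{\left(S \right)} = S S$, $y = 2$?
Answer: $-18228$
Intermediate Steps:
$J{\left(S \right)} = -2 + S^{2}$ ($J{\left(S \right)} = -2 + S S = -2 + S^{2}$)
$R{\left(a,P \right)} = 2 P$ ($R{\left(a,P \right)} = P \left(-2 + 1^{2}\right) \left(-2\right) = P \left(-2 + 1\right) \left(-2\right) = P \left(-1\right) \left(-2\right) = - P \left(-2\right) = 2 P$)
$s{\left(H \right)} = -68 + 3 H^{2}$ ($s{\left(H \right)} = \left(H^{2} + 2 H H\right) - 68 = \left(H^{2} + 2 H^{2}\right) - 68 = 3 H^{2} - 68 = -68 + 3 H^{2}$)
$- (s{\left(10 y \right)} + 17096) = - (\left(-68 + 3 \left(10 \cdot 2\right)^{2}\right) + 17096) = - (\left(-68 + 3 \cdot 20^{2}\right) + 17096) = - (\left(-68 + 3 \cdot 400\right) + 17096) = - (\left(-68 + 1200\right) + 17096) = - (1132 + 17096) = \left(-1\right) 18228 = -18228$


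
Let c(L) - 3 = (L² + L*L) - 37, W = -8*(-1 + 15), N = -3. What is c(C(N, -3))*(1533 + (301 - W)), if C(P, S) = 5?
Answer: 31136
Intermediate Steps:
W = -112 (W = -8*14 = -112)
c(L) = -34 + 2*L² (c(L) = 3 + ((L² + L*L) - 37) = 3 + ((L² + L²) - 37) = 3 + (2*L² - 37) = 3 + (-37 + 2*L²) = -34 + 2*L²)
c(C(N, -3))*(1533 + (301 - W)) = (-34 + 2*5²)*(1533 + (301 - 1*(-112))) = (-34 + 2*25)*(1533 + (301 + 112)) = (-34 + 50)*(1533 + 413) = 16*1946 = 31136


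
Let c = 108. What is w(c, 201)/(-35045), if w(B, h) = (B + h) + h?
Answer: -102/7009 ≈ -0.014553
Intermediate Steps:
w(B, h) = B + 2*h
w(c, 201)/(-35045) = (108 + 2*201)/(-35045) = (108 + 402)*(-1/35045) = 510*(-1/35045) = -102/7009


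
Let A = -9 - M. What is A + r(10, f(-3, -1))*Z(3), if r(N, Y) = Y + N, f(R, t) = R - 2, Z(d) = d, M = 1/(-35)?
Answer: 211/35 ≈ 6.0286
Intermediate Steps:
M = -1/35 ≈ -0.028571
f(R, t) = -2 + R
r(N, Y) = N + Y
A = -314/35 (A = -9 - 1*(-1/35) = -9 + 1/35 = -314/35 ≈ -8.9714)
A + r(10, f(-3, -1))*Z(3) = -314/35 + (10 + (-2 - 3))*3 = -314/35 + (10 - 5)*3 = -314/35 + 5*3 = -314/35 + 15 = 211/35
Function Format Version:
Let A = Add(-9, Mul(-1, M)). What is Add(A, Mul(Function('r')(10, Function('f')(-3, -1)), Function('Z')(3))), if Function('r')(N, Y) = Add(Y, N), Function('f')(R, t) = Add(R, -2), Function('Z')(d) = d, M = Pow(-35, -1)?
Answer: Rational(211, 35) ≈ 6.0286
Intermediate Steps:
M = Rational(-1, 35) ≈ -0.028571
Function('f')(R, t) = Add(-2, R)
Function('r')(N, Y) = Add(N, Y)
A = Rational(-314, 35) (A = Add(-9, Mul(-1, Rational(-1, 35))) = Add(-9, Rational(1, 35)) = Rational(-314, 35) ≈ -8.9714)
Add(A, Mul(Function('r')(10, Function('f')(-3, -1)), Function('Z')(3))) = Add(Rational(-314, 35), Mul(Add(10, Add(-2, -3)), 3)) = Add(Rational(-314, 35), Mul(Add(10, -5), 3)) = Add(Rational(-314, 35), Mul(5, 3)) = Add(Rational(-314, 35), 15) = Rational(211, 35)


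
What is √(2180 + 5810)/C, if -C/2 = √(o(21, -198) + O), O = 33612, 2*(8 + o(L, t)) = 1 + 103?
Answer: -√16806965/16828 ≈ -0.24362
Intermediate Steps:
o(L, t) = 44 (o(L, t) = -8 + (1 + 103)/2 = -8 + (½)*104 = -8 + 52 = 44)
C = -4*√8414 (C = -2*√(44 + 33612) = -4*√8414 ≈ -366.91)
√(2180 + 5810)/C = √(2180 + 5810)/((-4*√8414)) = √7990*(-√8414/33656) = -√16806965/16828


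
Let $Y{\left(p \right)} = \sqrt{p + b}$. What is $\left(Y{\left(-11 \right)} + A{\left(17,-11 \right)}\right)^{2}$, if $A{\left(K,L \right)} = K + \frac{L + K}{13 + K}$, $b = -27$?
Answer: $\frac{6446}{25} + \frac{172 i \sqrt{38}}{5} \approx 257.84 + 212.06 i$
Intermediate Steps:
$Y{\left(p \right)} = \sqrt{-27 + p}$ ($Y{\left(p \right)} = \sqrt{p - 27} = \sqrt{-27 + p}$)
$A{\left(K,L \right)} = K + \frac{K + L}{13 + K}$
$\left(Y{\left(-11 \right)} + A{\left(17,-11 \right)}\right)^{2} = \left(\sqrt{-27 - 11} + \frac{-11 + 17^{2} + 14 \cdot 17}{13 + 17}\right)^{2} = \left(\sqrt{-38} + \frac{-11 + 289 + 238}{30}\right)^{2} = \left(i \sqrt{38} + \frac{1}{30} \cdot 516\right)^{2} = \left(i \sqrt{38} + \frac{86}{5}\right)^{2} = \left(\frac{86}{5} + i \sqrt{38}\right)^{2}$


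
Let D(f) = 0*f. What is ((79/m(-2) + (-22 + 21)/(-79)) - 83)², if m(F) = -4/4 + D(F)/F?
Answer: 163763209/6241 ≈ 26240.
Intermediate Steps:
D(f) = 0
m(F) = -1 (m(F) = -4/4 + 0/F = -4*¼ + 0 = -1 + 0 = -1)
((79/m(-2) + (-22 + 21)/(-79)) - 83)² = ((79/(-1) + (-22 + 21)/(-79)) - 83)² = ((79*(-1) - 1*(-1/79)) - 83)² = ((-79 + 1/79) - 83)² = (-6240/79 - 83)² = (-12797/79)² = 163763209/6241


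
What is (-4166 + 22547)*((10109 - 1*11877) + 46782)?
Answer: 827402334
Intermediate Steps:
(-4166 + 22547)*((10109 - 1*11877) + 46782) = 18381*((10109 - 11877) + 46782) = 18381*(-1768 + 46782) = 18381*45014 = 827402334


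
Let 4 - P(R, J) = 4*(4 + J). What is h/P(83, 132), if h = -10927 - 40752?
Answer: 51679/540 ≈ 95.702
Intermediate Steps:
h = -51679
P(R, J) = -12 - 4*J (P(R, J) = 4 - 4*(4 + J) = 4 - (16 + 4*J) = 4 + (-16 - 4*J) = -12 - 4*J)
h/P(83, 132) = -51679/(-12 - 4*132) = -51679/(-12 - 528) = -51679/(-540) = -51679*(-1/540) = 51679/540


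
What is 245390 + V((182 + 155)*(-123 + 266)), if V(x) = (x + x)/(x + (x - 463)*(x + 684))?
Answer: 572434551025872/2332754191 ≈ 2.4539e+5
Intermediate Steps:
V(x) = 2*x/(x + (-463 + x)*(684 + x)) (V(x) = (2*x)/(x + (-463 + x)*(684 + x)) = 2*x/(x + (-463 + x)*(684 + x)))
245390 + V((182 + 155)*(-123 + 266)) = 245390 + 2*((182 + 155)*(-123 + 266))/(-316692 + ((182 + 155)*(-123 + 266))² + 222*((182 + 155)*(-123 + 266))) = 245390 + 2*(337*143)/(-316692 + (337*143)² + 222*(337*143)) = 245390 + 2*48191/(-316692 + 48191² + 222*48191) = 245390 + 2*48191/(-316692 + 2322372481 + 10698402) = 245390 + 2*48191/2332754191 = 245390 + 2*48191*(1/2332754191) = 245390 + 96382/2332754191 = 572434551025872/2332754191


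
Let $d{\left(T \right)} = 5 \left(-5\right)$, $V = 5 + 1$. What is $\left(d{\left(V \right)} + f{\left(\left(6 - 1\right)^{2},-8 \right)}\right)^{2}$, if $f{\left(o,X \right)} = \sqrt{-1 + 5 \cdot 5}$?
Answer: $649 - 100 \sqrt{6} \approx 404.05$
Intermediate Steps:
$f{\left(o,X \right)} = 2 \sqrt{6}$ ($f{\left(o,X \right)} = \sqrt{-1 + 25} = \sqrt{24} = 2 \sqrt{6}$)
$V = 6$
$d{\left(T \right)} = -25$
$\left(d{\left(V \right)} + f{\left(\left(6 - 1\right)^{2},-8 \right)}\right)^{2} = \left(-25 + 2 \sqrt{6}\right)^{2}$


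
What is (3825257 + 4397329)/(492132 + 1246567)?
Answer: 8222586/1738699 ≈ 4.7292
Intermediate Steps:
(3825257 + 4397329)/(492132 + 1246567) = 8222586/1738699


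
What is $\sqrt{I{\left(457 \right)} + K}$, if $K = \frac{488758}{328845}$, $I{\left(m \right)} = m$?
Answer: $\frac{\sqrt{49580264173935}}{328845} \approx 21.412$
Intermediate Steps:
$K = \frac{488758}{328845}$ ($K = 488758 \cdot \frac{1}{328845} = \frac{488758}{328845} \approx 1.4863$)
$\sqrt{I{\left(457 \right)} + K} = \sqrt{457 + \frac{488758}{328845}} = \sqrt{\frac{150770923}{328845}} = \frac{\sqrt{49580264173935}}{328845}$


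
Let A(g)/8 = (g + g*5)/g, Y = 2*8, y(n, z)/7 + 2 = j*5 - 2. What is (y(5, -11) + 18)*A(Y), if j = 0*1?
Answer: -480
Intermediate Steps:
j = 0
y(n, z) = -28 (y(n, z) = -14 + 7*(0*5 - 2) = -14 + 7*(0 - 2) = -14 + 7*(-2) = -14 - 14 = -28)
Y = 16
A(g) = 48 (A(g) = 8*((g + g*5)/g) = 8*((g + 5*g)/g) = 8*((6*g)/g) = 8*6 = 48)
(y(5, -11) + 18)*A(Y) = (-28 + 18)*48 = -10*48 = -480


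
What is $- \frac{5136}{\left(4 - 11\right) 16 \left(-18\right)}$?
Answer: $- \frac{107}{42} \approx -2.5476$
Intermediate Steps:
$- \frac{5136}{\left(4 - 11\right) 16 \left(-18\right)} = - \frac{5136}{\left(-7\right) 16 \left(-18\right)} = - \frac{5136}{\left(-112\right) \left(-18\right)} = - \frac{5136}{2016} = \left(-5136\right) \frac{1}{2016} = - \frac{107}{42}$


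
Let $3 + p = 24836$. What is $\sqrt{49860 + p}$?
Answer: $\sqrt{74693} \approx 273.3$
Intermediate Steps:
$p = 24833$ ($p = -3 + 24836 = 24833$)
$\sqrt{49860 + p} = \sqrt{49860 + 24833} = \sqrt{74693}$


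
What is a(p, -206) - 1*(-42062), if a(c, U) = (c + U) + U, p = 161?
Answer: 41811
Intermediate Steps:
a(c, U) = c + 2*U (a(c, U) = (U + c) + U = c + 2*U)
a(p, -206) - 1*(-42062) = (161 + 2*(-206)) - 1*(-42062) = (161 - 412) + 42062 = -251 + 42062 = 41811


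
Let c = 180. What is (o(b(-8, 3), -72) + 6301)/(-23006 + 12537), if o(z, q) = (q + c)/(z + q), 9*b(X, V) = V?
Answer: -1354391/2250835 ≈ -0.60173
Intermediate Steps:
b(X, V) = V/9
o(z, q) = (180 + q)/(q + z) (o(z, q) = (q + 180)/(z + q) = (180 + q)/(q + z))
(o(b(-8, 3), -72) + 6301)/(-23006 + 12537) = ((180 - 72)/(-72 + (⅑)*3) + 6301)/(-23006 + 12537) = (108/(-72 + ⅓) + 6301)/(-10469) = (108/(-215/3) + 6301)*(-1/10469) = (-3/215*108 + 6301)*(-1/10469) = (-324/215 + 6301)*(-1/10469) = (1354391/215)*(-1/10469) = -1354391/2250835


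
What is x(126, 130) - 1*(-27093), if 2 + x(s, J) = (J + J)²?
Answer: 94691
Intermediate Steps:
x(s, J) = -2 + 4*J² (x(s, J) = -2 + (J + J)² = -2 + (2*J)² = -2 + 4*J²)
x(126, 130) - 1*(-27093) = (-2 + 4*130²) - 1*(-27093) = (-2 + 4*16900) + 27093 = (-2 + 67600) + 27093 = 67598 + 27093 = 94691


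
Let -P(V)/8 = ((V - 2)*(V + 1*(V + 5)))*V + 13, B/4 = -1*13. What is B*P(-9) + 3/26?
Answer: -13779581/26 ≈ -5.2998e+5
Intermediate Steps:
B = -52 (B = 4*(-1*13) = 4*(-13) = -52)
P(V) = -104 - 8*V*(-2 + V)*(5 + 2*V) (P(V) = -8*(((V - 2)*(V + 1*(V + 5)))*V + 13) = -8*(((-2 + V)*(V + 1*(5 + V)))*V + 13) = -8*(((-2 + V)*(V + (5 + V)))*V + 13) = -8*(((-2 + V)*(5 + 2*V))*V + 13) = -8*(V*(-2 + V)*(5 + 2*V) + 13) = -8*(13 + V*(-2 + V)*(5 + 2*V)) = -104 - 8*V*(-2 + V)*(5 + 2*V))
B*P(-9) + 3/26 = -52*(-104 - 16*(-9)**3 - 8*(-9)**2 + 80*(-9)) + 3/26 = -52*(-104 - 16*(-729) - 8*81 - 720) + 3*(1/26) = -52*(-104 + 11664 - 648 - 720) + 3/26 = -52*10192 + 3/26 = -529984 + 3/26 = -13779581/26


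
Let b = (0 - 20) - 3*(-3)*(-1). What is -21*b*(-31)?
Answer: -18879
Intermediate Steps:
b = -29 (b = -20 + 9*(-1) = -20 - 9 = -29)
-21*b*(-31) = -21*(-29)*(-31) = 609*(-31) = -18879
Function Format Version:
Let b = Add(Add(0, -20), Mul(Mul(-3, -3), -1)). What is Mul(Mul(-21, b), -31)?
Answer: -18879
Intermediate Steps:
b = -29 (b = Add(-20, Mul(9, -1)) = Add(-20, -9) = -29)
Mul(Mul(-21, b), -31) = Mul(Mul(-21, -29), -31) = Mul(609, -31) = -18879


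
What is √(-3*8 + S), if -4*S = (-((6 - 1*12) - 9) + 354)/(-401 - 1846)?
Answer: I*√53763969/1498 ≈ 4.8948*I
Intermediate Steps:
S = 123/2996 (S = -(-((6 - 1*12) - 9) + 354)/(4*(-401 - 1846)) = -(-((6 - 12) - 9) + 354)/(4*(-2247)) = -(-(-6 - 9) + 354)*(-1)/(4*2247) = -(-1*(-15) + 354)*(-1)/(4*2247) = -(15 + 354)*(-1)/(4*2247) = -369*(-1)/(4*2247) = -¼*(-123/749) = 123/2996 ≈ 0.041055)
√(-3*8 + S) = √(-3*8 + 123/2996) = √(-24 + 123/2996) = √(-71781/2996) = I*√53763969/1498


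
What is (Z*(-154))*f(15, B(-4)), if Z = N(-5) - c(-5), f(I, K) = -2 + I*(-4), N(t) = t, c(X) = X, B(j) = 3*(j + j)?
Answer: 0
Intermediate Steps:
B(j) = 6*j (B(j) = 3*(2*j) = 6*j)
f(I, K) = -2 - 4*I
Z = 0 (Z = -5 - 1*(-5) = -5 + 5 = 0)
(Z*(-154))*f(15, B(-4)) = (0*(-154))*(-2 - 4*15) = 0*(-2 - 60) = 0*(-62) = 0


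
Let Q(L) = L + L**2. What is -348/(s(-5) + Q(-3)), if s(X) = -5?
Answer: -348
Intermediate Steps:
-348/(s(-5) + Q(-3)) = -348/(-5 - 3*(1 - 3)) = -348/(-5 - 3*(-2)) = -348/(-5 + 6) = -348/1 = -348*1 = -348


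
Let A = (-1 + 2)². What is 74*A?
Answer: 74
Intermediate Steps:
A = 1 (A = 1² = 1)
74*A = 74*1 = 74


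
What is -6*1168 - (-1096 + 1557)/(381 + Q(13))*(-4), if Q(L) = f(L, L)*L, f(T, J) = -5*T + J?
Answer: -2069204/295 ≈ -7014.3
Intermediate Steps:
f(T, J) = J - 5*T
Q(L) = -4*L² (Q(L) = (L - 5*L)*L = (-4*L)*L = -4*L²)
-6*1168 - (-1096 + 1557)/(381 + Q(13))*(-4) = -6*1168 - (-1096 + 1557)/(381 - 4*13²)*(-4) = -7008 - 461/(381 - 4*169)*(-4) = -7008 - 461/(381 - 676)*(-4) = -7008 - 461/(-295)*(-4) = -7008 - 461*(-1/295)*(-4) = -7008 - (-461)*(-4)/295 = -7008 - 1*1844/295 = -7008 - 1844/295 = -2069204/295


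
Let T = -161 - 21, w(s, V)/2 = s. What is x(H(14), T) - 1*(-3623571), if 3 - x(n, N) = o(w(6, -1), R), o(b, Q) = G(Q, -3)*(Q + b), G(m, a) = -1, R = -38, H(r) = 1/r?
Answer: 3623548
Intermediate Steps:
w(s, V) = 2*s
T = -182
o(b, Q) = -Q - b (o(b, Q) = -(Q + b) = -Q - b)
x(n, N) = -23 (x(n, N) = 3 - (-1*(-38) - 2*6) = 3 - (38 - 1*12) = 3 - (38 - 12) = 3 - 1*26 = 3 - 26 = -23)
x(H(14), T) - 1*(-3623571) = -23 - 1*(-3623571) = -23 + 3623571 = 3623548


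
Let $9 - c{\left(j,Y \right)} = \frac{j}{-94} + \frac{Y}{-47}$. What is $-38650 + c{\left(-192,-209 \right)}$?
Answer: $- \frac{1816432}{47} \approx -38648.0$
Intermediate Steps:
$c{\left(j,Y \right)} = 9 + \frac{Y}{47} + \frac{j}{94}$ ($c{\left(j,Y \right)} = 9 - \left(\frac{j}{-94} + \frac{Y}{-47}\right) = 9 - \left(j \left(- \frac{1}{94}\right) + Y \left(- \frac{1}{47}\right)\right) = 9 - \left(- \frac{j}{94} - \frac{Y}{47}\right) = 9 - \left(- \frac{Y}{47} - \frac{j}{94}\right) = 9 + \left(\frac{Y}{47} + \frac{j}{94}\right) = 9 + \frac{Y}{47} + \frac{j}{94}$)
$-38650 + c{\left(-192,-209 \right)} = -38650 + \left(9 + \frac{1}{47} \left(-209\right) + \frac{1}{94} \left(-192\right)\right) = -38650 - - \frac{118}{47} = -38650 + \frac{118}{47} = - \frac{1816432}{47}$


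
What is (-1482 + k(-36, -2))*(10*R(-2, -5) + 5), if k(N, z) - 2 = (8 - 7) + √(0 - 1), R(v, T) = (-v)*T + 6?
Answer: 51765 - 35*I ≈ 51765.0 - 35.0*I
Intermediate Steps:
R(v, T) = 6 - T*v (R(v, T) = -T*v + 6 = 6 - T*v)
k(N, z) = 3 + I (k(N, z) = 2 + ((8 - 7) + √(0 - 1)) = 2 + (1 + √(-1)) = 2 + (1 + I) = 3 + I)
(-1482 + k(-36, -2))*(10*R(-2, -5) + 5) = (-1482 + (3 + I))*(10*(6 - 1*(-5)*(-2)) + 5) = (-1479 + I)*(10*(6 - 10) + 5) = (-1479 + I)*(10*(-4) + 5) = (-1479 + I)*(-40 + 5) = (-1479 + I)*(-35) = 51765 - 35*I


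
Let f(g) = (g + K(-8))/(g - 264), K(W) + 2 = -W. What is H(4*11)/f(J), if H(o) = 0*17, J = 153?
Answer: 0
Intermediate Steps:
K(W) = -2 - W
H(o) = 0
f(g) = (6 + g)/(-264 + g) (f(g) = (g + (-2 - 1*(-8)))/(g - 264) = (g + (-2 + 8))/(-264 + g) = (g + 6)/(-264 + g) = (6 + g)/(-264 + g))
H(4*11)/f(J) = 0/(((6 + 153)/(-264 + 153))) = 0/((159/(-111))) = 0/((-1/111*159)) = 0/(-53/37) = 0*(-37/53) = 0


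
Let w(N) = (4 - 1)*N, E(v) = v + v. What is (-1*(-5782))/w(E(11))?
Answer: 2891/33 ≈ 87.606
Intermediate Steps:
E(v) = 2*v
w(N) = 3*N
(-1*(-5782))/w(E(11)) = (-1*(-5782))/((3*(2*11))) = 5782/((3*22)) = 5782/66 = 5782*(1/66) = 2891/33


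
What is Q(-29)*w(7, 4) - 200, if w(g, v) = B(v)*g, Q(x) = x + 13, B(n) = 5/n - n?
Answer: 108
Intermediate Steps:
B(n) = -n + 5/n
Q(x) = 13 + x
w(g, v) = g*(-v + 5/v) (w(g, v) = (-v + 5/v)*g = g*(-v + 5/v))
Q(-29)*w(7, 4) - 200 = (13 - 29)*(7*(5 - 1*4²)/4) - 200 = -112*(5 - 1*16)/4 - 200 = -112*(5 - 16)/4 - 200 = -112*(-11)/4 - 200 = -16*(-77/4) - 200 = 308 - 200 = 108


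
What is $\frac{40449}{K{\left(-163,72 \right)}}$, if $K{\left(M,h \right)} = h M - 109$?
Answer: $- \frac{40449}{11845} \approx -3.4149$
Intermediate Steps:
$K{\left(M,h \right)} = -109 + M h$ ($K{\left(M,h \right)} = M h - 109 = -109 + M h$)
$\frac{40449}{K{\left(-163,72 \right)}} = \frac{40449}{-109 - 11736} = \frac{40449}{-11845} = 40449 \left(- \frac{1}{11845}\right) = - \frac{40449}{11845}$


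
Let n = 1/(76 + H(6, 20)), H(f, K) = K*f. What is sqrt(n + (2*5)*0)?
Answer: 1/14 ≈ 0.071429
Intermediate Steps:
n = 1/196 (n = 1/(76 + 20*6) = 1/(76 + 120) = 1/196 ≈ 0.0051020)
sqrt(n + (2*5)*0) = sqrt(1/196 + (2*5)*0) = sqrt(1/196 + 10*0) = sqrt(1/196 + 0) = sqrt(1/196) = 1/14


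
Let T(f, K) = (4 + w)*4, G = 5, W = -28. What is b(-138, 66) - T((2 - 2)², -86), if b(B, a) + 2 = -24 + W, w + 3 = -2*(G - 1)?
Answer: -26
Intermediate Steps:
w = -11 (w = -3 - 2*(5 - 1) = -3 - 2*4 = -3 - 8 = -11)
b(B, a) = -54 (b(B, a) = -2 + (-24 - 28) = -2 - 52 = -54)
T(f, K) = -28 (T(f, K) = (4 - 11)*4 = -7*4 = -28)
b(-138, 66) - T((2 - 2)², -86) = -54 - 1*(-28) = -54 + 28 = -26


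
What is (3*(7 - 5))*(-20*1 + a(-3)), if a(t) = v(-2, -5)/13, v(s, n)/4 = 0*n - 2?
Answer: -1608/13 ≈ -123.69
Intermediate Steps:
v(s, n) = -8 (v(s, n) = 4*(0*n - 2) = 4*(0 - 2) = 4*(-2) = -8)
a(t) = -8/13
(3*(7 - 5))*(-20*1 + a(-3)) = (3*(7 - 5))*(-20*1 - 8/13) = (3*2)*(-20 - 8/13) = 6*(-268/13) = -1608/13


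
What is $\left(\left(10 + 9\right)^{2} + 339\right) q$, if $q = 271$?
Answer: $189700$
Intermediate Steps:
$\left(\left(10 + 9\right)^{2} + 339\right) q = \left(\left(10 + 9\right)^{2} + 339\right) 271 = \left(19^{2} + 339\right) 271 = \left(361 + 339\right) 271 = 700 \cdot 271 = 189700$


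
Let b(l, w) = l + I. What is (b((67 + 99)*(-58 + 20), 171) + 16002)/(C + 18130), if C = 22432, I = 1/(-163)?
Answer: 1580121/6611606 ≈ 0.23899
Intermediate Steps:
I = -1/163 ≈ -0.0061350
b(l, w) = -1/163 + l (b(l, w) = l - 1/163 = -1/163 + l)
(b((67 + 99)*(-58 + 20), 171) + 16002)/(C + 18130) = ((-1/163 + (67 + 99)*(-58 + 20)) + 16002)/(22432 + 18130) = ((-1/163 + 166*(-38)) + 16002)/40562 = ((-1/163 - 6308) + 16002)*(1/40562) = (-1028205/163 + 16002)*(1/40562) = (1580121/163)*(1/40562) = 1580121/6611606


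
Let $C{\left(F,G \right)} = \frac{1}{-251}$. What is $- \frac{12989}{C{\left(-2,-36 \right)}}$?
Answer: $3260239$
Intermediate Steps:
$C{\left(F,G \right)} = - \frac{1}{251}$
$- \frac{12989}{C{\left(-2,-36 \right)}} = - \frac{12989}{- \frac{1}{251}} = \left(-12989\right) \left(-251\right) = 3260239$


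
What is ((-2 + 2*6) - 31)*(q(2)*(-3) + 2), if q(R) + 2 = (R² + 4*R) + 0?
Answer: 588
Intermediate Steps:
q(R) = -2 + R² + 4*R (q(R) = -2 + ((R² + 4*R) + 0) = -2 + (R² + 4*R) = -2 + R² + 4*R)
((-2 + 2*6) - 31)*(q(2)*(-3) + 2) = ((-2 + 2*6) - 31)*((-2 + 2² + 4*2)*(-3) + 2) = ((-2 + 12) - 31)*((-2 + 4 + 8)*(-3) + 2) = (10 - 31)*(10*(-3) + 2) = -21*(-30 + 2) = -21*(-28) = 588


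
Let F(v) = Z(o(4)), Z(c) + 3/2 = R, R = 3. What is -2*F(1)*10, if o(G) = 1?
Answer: -30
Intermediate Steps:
Z(c) = 3/2 (Z(c) = -3/2 + 3 = 3/2)
F(v) = 3/2
-2*F(1)*10 = -2*3/2*10 = -3*10 = -30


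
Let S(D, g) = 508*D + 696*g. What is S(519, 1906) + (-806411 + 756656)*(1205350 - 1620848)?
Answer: 20674693218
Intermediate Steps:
S(519, 1906) + (-806411 + 756656)*(1205350 - 1620848) = (508*519 + 696*1906) + (-806411 + 756656)*(1205350 - 1620848) = (263652 + 1326576) - 49755*(-415498) = 1590228 + 20673102990 = 20674693218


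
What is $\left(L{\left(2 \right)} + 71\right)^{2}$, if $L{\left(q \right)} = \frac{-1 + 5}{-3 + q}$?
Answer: $4489$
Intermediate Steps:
$L{\left(q \right)} = \frac{4}{-3 + q}$
$\left(L{\left(2 \right)} + 71\right)^{2} = \left(\frac{4}{-3 + 2} + 71\right)^{2} = \left(\frac{4}{-1} + 71\right)^{2} = \left(4 \left(-1\right) + 71\right)^{2} = \left(-4 + 71\right)^{2} = 67^{2} = 4489$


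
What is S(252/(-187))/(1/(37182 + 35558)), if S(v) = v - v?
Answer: 0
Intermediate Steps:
S(v) = 0
S(252/(-187))/(1/(37182 + 35558)) = 0/(1/(37182 + 35558)) = 0/(1/72740) = 0*72740 = 0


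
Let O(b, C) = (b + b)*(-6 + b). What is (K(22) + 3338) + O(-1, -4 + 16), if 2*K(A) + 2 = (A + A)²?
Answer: 4319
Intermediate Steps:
K(A) = -1 + 2*A² (K(A) = -1 + (A + A)²/2 = -1 + (2*A)²/2 = -1 + (4*A²)/2 = -1 + 2*A²)
O(b, C) = 2*b*(-6 + b) (O(b, C) = (2*b)*(-6 + b) = 2*b*(-6 + b))
(K(22) + 3338) + O(-1, -4 + 16) = ((-1 + 2*22²) + 3338) + 2*(-1)*(-6 - 1) = ((-1 + 2*484) + 3338) + 2*(-1)*(-7) = ((-1 + 968) + 3338) + 14 = (967 + 3338) + 14 = 4305 + 14 = 4319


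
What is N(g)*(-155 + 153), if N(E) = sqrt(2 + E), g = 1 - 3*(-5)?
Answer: -6*sqrt(2) ≈ -8.4853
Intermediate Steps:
g = 16 (g = 1 - 1*(-15) = 1 + 15 = 16)
N(g)*(-155 + 153) = sqrt(2 + 16)*(-155 + 153) = sqrt(18)*(-2) = (3*sqrt(2))*(-2) = -6*sqrt(2)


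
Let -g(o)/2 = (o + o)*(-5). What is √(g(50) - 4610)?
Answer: 19*I*√10 ≈ 60.083*I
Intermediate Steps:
g(o) = 20*o (g(o) = -2*(o + o)*(-5) = -2*2*o*(-5) = -(-20)*o = 20*o)
√(g(50) - 4610) = √(20*50 - 4610) = √(1000 - 4610) = √(-3610) = 19*I*√10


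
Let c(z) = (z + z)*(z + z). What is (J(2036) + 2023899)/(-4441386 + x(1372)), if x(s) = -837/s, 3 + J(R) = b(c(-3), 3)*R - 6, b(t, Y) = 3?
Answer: -928385752/2031194143 ≈ -0.45706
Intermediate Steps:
c(z) = 4*z² (c(z) = (2*z)*(2*z) = 4*z²)
J(R) = -9 + 3*R (J(R) = -3 + (3*R - 6) = -3 + (-6 + 3*R) = -9 + 3*R)
(J(2036) + 2023899)/(-4441386 + x(1372)) = ((-9 + 3*2036) + 2023899)/(-4441386 - 837/1372) = ((-9 + 6108) + 2023899)/(-4441386 - 837*1/1372) = (6099 + 2023899)/(-4441386 - 837/1372) = 2029998/(-6093582429/1372) = 2029998*(-1372/6093582429) = -928385752/2031194143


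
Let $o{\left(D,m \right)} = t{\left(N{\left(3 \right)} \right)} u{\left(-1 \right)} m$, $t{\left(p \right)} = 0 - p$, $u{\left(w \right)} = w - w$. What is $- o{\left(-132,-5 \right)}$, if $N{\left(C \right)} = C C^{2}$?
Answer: $0$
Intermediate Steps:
$N{\left(C \right)} = C^{3}$
$u{\left(w \right)} = 0$
$t{\left(p \right)} = - p$
$o{\left(D,m \right)} = 0$ ($o{\left(D,m \right)} = - 3^{3} \cdot 0 m = \left(-1\right) 27 \cdot 0 m = \left(-27\right) 0 m = 0 m = 0$)
$- o{\left(-132,-5 \right)} = \left(-1\right) 0 = 0$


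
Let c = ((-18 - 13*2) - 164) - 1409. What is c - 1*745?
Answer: -2362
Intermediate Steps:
c = -1617 (c = ((-18 - 26) - 164) - 1409 = (-44 - 164) - 1409 = -208 - 1409 = -1617)
c - 1*745 = -1617 - 1*745 = -1617 - 745 = -2362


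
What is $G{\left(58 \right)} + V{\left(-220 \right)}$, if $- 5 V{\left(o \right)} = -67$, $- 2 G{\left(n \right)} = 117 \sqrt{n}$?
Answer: $\frac{67}{5} - \frac{117 \sqrt{58}}{2} \approx -432.12$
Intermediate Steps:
$G{\left(n \right)} = - \frac{117 \sqrt{n}}{2}$
$V{\left(o \right)} = \frac{67}{5}$ ($V{\left(o \right)} = \left(- \frac{1}{5}\right) \left(-67\right) = \frac{67}{5}$)
$G{\left(58 \right)} + V{\left(-220 \right)} = - \frac{117 \sqrt{58}}{2} + \frac{67}{5} = \frac{67}{5} - \frac{117 \sqrt{58}}{2}$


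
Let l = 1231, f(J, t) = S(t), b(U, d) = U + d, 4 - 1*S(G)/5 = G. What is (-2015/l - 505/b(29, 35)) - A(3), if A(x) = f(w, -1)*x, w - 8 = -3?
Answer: -6659415/78784 ≈ -84.527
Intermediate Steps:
w = 5 (w = 8 - 3 = 5)
S(G) = 20 - 5*G
f(J, t) = 20 - 5*t
A(x) = 25*x (A(x) = (20 - 5*(-1))*x = (20 + 5)*x = 25*x)
(-2015/l - 505/b(29, 35)) - A(3) = (-2015/1231 - 505/(29 + 35)) - 25*3 = (-2015*1/1231 - 505/64) - 1*75 = (-2015/1231 - 505*1/64) - 75 = (-2015/1231 - 505/64) - 75 = -750615/78784 - 75 = -6659415/78784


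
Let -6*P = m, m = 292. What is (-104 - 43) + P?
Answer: -587/3 ≈ -195.67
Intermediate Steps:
P = -146/3 (P = -⅙*292 = -146/3 ≈ -48.667)
(-104 - 43) + P = (-104 - 43) - 146/3 = -147 - 146/3 = -587/3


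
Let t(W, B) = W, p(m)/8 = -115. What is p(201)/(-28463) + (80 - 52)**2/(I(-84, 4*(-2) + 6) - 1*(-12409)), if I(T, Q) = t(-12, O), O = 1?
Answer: 688168/7201139 ≈ 0.095564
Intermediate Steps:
p(m) = -920 (p(m) = 8*(-115) = -920)
I(T, Q) = -12
p(201)/(-28463) + (80 - 52)**2/(I(-84, 4*(-2) + 6) - 1*(-12409)) = -920/(-28463) + (80 - 52)**2/(-12 - 1*(-12409)) = -920*(-1/28463) + 28**2/(-12 + 12409) = 920/28463 + 784/12397 = 920/28463 + 784*(1/12397) = 920/28463 + 16/253 = 688168/7201139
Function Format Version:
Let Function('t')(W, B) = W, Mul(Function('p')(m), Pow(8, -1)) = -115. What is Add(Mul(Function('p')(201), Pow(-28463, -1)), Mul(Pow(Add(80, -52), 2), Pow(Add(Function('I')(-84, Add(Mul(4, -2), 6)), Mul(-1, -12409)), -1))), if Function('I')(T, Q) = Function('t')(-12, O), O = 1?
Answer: Rational(688168, 7201139) ≈ 0.095564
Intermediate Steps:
Function('p')(m) = -920 (Function('p')(m) = Mul(8, -115) = -920)
Function('I')(T, Q) = -12
Add(Mul(Function('p')(201), Pow(-28463, -1)), Mul(Pow(Add(80, -52), 2), Pow(Add(Function('I')(-84, Add(Mul(4, -2), 6)), Mul(-1, -12409)), -1))) = Add(Mul(-920, Pow(-28463, -1)), Mul(Pow(Add(80, -52), 2), Pow(Add(-12, Mul(-1, -12409)), -1))) = Add(Mul(-920, Rational(-1, 28463)), Mul(Pow(28, 2), Pow(Add(-12, 12409), -1))) = Add(Rational(920, 28463), Mul(784, Pow(12397, -1))) = Add(Rational(920, 28463), Mul(784, Rational(1, 12397))) = Add(Rational(920, 28463), Rational(16, 253)) = Rational(688168, 7201139)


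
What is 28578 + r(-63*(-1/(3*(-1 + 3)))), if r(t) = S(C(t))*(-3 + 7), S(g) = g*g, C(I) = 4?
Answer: 28642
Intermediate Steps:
S(g) = g**2
r(t) = 64 (r(t) = 4**2*(-3 + 7) = 16*4 = 64)
28578 + r(-63*(-1/(3*(-1 + 3)))) = 28578 + 64 = 28642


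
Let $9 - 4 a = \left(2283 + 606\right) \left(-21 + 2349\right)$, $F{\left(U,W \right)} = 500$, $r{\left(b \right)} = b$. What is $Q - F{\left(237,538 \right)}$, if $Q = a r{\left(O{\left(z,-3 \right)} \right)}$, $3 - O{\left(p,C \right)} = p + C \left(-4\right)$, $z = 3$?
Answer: $20176249$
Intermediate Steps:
$O{\left(p,C \right)} = 3 - p + 4 C$ ($O{\left(p,C \right)} = 3 - \left(p + C \left(-4\right)\right) = 3 - \left(p - 4 C\right) = 3 + \left(- p + 4 C\right) = 3 - p + 4 C$)
$a = - \frac{6725583}{4}$ ($a = \frac{9}{4} - \frac{\left(2283 + 606\right) \left(-21 + 2349\right)}{4} = \frac{9}{4} - \frac{2889 \cdot 2328}{4} = \frac{9}{4} - 1681398 = - \frac{6725583}{4} \approx -1.6814 \cdot 10^{6}$)
$Q = 20176749$ ($Q = - \frac{6725583 \left(3 - 3 + 4 \left(-3\right)\right)}{4} = - \frac{6725583 \left(3 - 3 - 12\right)}{4} = \left(- \frac{6725583}{4}\right) \left(-12\right) = 20176749$)
$Q - F{\left(237,538 \right)} = 20176749 - 500 = 20176249$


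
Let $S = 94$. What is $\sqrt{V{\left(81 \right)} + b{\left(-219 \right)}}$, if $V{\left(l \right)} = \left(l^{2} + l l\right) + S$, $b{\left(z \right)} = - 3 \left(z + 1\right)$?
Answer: $\sqrt{13870} \approx 117.77$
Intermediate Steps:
$b{\left(z \right)} = -3 - 3 z$ ($b{\left(z \right)} = - 3 \left(1 + z\right) = -3 - 3 z$)
$V{\left(l \right)} = 94 + 2 l^{2}$ ($V{\left(l \right)} = \left(l^{2} + l l\right) + 94 = \left(l^{2} + l^{2}\right) + 94 = 2 l^{2} + 94 = 94 + 2 l^{2}$)
$\sqrt{V{\left(81 \right)} + b{\left(-219 \right)}} = \sqrt{\left(94 + 2 \cdot 81^{2}\right) - -654} = \sqrt{\left(94 + 2 \cdot 6561\right) + \left(-3 + 657\right)} = \sqrt{\left(94 + 13122\right) + 654} = \sqrt{13216 + 654} = \sqrt{13870}$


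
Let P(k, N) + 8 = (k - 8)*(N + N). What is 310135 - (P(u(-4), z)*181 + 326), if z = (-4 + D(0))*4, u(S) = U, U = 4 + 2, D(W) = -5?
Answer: 285193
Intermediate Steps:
U = 6
u(S) = 6
z = -36 (z = (-4 - 5)*4 = -9*4 = -36)
P(k, N) = -8 + 2*N*(-8 + k) (P(k, N) = -8 + (k - 8)*(N + N) = -8 + (-8 + k)*(2*N) = -8 + 2*N*(-8 + k))
310135 - (P(u(-4), z)*181 + 326) = 310135 - ((-8 - 16*(-36) + 2*(-36)*6)*181 + 326) = 310135 - ((-8 + 576 - 432)*181 + 326) = 310135 - (136*181 + 326) = 310135 - (24616 + 326) = 310135 - 1*24942 = 310135 - 24942 = 285193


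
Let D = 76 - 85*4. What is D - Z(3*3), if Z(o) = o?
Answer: -273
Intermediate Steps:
D = -264 (D = 76 - 340 = -264)
D - Z(3*3) = -264 - 3*3 = -264 - 1*9 = -264 - 9 = -273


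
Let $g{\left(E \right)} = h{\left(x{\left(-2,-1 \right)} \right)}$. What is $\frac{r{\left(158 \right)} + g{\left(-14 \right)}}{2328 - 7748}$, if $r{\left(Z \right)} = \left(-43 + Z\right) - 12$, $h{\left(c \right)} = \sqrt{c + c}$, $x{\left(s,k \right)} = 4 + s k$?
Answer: $- \frac{103}{5420} - \frac{\sqrt{3}}{2710} \approx -0.019643$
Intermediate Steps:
$x{\left(s,k \right)} = 4 + k s$
$h{\left(c \right)} = \sqrt{2} \sqrt{c}$ ($h{\left(c \right)} = \sqrt{2 c} = \sqrt{2} \sqrt{c}$)
$r{\left(Z \right)} = -55 + Z$
$g{\left(E \right)} = 2 \sqrt{3}$ ($g{\left(E \right)} = \sqrt{2} \sqrt{4 - -2} = \sqrt{2} \sqrt{4 + 2} = \sqrt{2} \sqrt{6} = 2 \sqrt{3}$)
$\frac{r{\left(158 \right)} + g{\left(-14 \right)}}{2328 - 7748} = \frac{\left(-55 + 158\right) + 2 \sqrt{3}}{2328 - 7748} = \frac{103 + 2 \sqrt{3}}{-5420} = \left(103 + 2 \sqrt{3}\right) \left(- \frac{1}{5420}\right) = - \frac{103}{5420} - \frac{\sqrt{3}}{2710}$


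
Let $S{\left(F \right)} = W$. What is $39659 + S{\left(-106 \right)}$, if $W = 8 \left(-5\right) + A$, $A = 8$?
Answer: $39627$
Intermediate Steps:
$W = -32$ ($W = 8 \left(-5\right) + 8 = -40 + 8 = -32$)
$S{\left(F \right)} = -32$
$39659 + S{\left(-106 \right)} = 39659 - 32 = 39627$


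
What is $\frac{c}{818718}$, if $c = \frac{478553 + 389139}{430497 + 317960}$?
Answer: $\frac{433846}{306387609063} \approx 1.416 \cdot 10^{-6}$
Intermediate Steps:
$c = \frac{867692}{748457} \approx 1.1593$
$\frac{c}{818718} = \frac{867692}{748457 \cdot 818718} = \frac{867692}{748457} \cdot \frac{1}{818718} = \frac{433846}{306387609063}$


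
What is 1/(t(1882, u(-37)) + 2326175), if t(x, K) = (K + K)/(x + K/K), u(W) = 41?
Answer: 1883/4380187607 ≈ 4.2989e-7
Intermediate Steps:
t(x, K) = 2*K/(1 + x) (t(x, K) = (2*K)/(x + 1) = (2*K)/(1 + x) = 2*K/(1 + x))
1/(t(1882, u(-37)) + 2326175) = 1/(2*41/(1 + 1882) + 2326175) = 1/(2*41/1883 + 2326175) = 1/(2*41*(1/1883) + 2326175) = 1/(82/1883 + 2326175) = 1/(4380187607/1883) = 1883/4380187607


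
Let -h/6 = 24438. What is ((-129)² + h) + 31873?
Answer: -98114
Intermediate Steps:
h = -146628 (h = -6*24438 = -146628)
((-129)² + h) + 31873 = ((-129)² - 146628) + 31873 = (16641 - 146628) + 31873 = -129987 + 31873 = -98114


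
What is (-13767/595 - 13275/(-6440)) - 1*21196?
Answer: -2322845533/109480 ≈ -21217.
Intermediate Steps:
(-13767/595 - 13275/(-6440)) - 1*21196 = (-13767*1/595 - 13275*(-1/6440)) - 21196 = (-13767/595 + 2655/1288) - 21196 = -2307453/109480 - 21196 = -2322845533/109480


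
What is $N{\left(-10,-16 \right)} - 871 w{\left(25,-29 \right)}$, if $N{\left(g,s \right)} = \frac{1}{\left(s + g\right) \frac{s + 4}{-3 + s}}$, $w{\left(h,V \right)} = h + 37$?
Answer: $- \frac{16848643}{312} \approx -54002.0$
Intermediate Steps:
$w{\left(h,V \right)} = 37 + h$
$N{\left(g,s \right)} = \frac{-3 + s}{\left(4 + s\right) \left(g + s\right)}$ ($N{\left(g,s \right)} = \frac{1}{\left(g + s\right) \frac{4 + s}{-3 + s}} = \frac{\frac{1}{4 + s} \left(-3 + s\right)}{g + s} = \frac{-3 + s}{\left(4 + s\right) \left(g + s\right)}$)
$N{\left(-10,-16 \right)} - 871 w{\left(25,-29 \right)} = \frac{-3 - 16}{\left(-16\right)^{2} + 4 \left(-10\right) + 4 \left(-16\right) - -160} - 871 \left(37 + 25\right) = \frac{1}{256 - 40 - 64 + 160} \left(-19\right) - 54002 = \frac{1}{312} \left(-19\right) - 54002 = - \frac{19}{312} - 54002 = - \frac{16848643}{312}$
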